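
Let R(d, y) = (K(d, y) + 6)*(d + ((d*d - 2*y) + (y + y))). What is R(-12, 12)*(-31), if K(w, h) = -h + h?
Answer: -24552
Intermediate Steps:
K(w, h) = 0
R(d, y) = 6*d + 6*d**2 (R(d, y) = (0 + 6)*(d + ((d*d - 2*y) + (y + y))) = 6*(d + ((d**2 - 2*y) + 2*y)) = 6*(d + d**2) = 6*d + 6*d**2)
R(-12, 12)*(-31) = (6*(-12)*(1 - 12))*(-31) = (6*(-12)*(-11))*(-31) = 792*(-31) = -24552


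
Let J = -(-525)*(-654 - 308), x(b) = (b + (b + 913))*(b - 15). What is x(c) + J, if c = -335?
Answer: -590100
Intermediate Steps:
x(b) = (-15 + b)*(913 + 2*b) (x(b) = (b + (913 + b))*(-15 + b) = (913 + 2*b)*(-15 + b) = (-15 + b)*(913 + 2*b))
J = -505050 (J = -(-525)*(-962) = -1*505050 = -505050)
x(c) + J = (-13695 + 2*(-335)² + 883*(-335)) - 505050 = (-13695 + 2*112225 - 295805) - 505050 = (-13695 + 224450 - 295805) - 505050 = -85050 - 505050 = -590100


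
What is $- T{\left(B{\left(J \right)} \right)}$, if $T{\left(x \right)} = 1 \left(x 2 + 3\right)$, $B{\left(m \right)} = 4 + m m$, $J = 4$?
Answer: $-43$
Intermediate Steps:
$B{\left(m \right)} = 4 + m^{2}$
$T{\left(x \right)} = 3 + 2 x$ ($T{\left(x \right)} = 1 \left(2 x + 3\right) = 1 \left(3 + 2 x\right) = 3 + 2 x$)
$- T{\left(B{\left(J \right)} \right)} = - (3 + 2 \left(4 + 4^{2}\right)) = - (3 + 2 \left(4 + 16\right)) = - (3 + 2 \cdot 20) = - (3 + 40) = \left(-1\right) 43 = -43$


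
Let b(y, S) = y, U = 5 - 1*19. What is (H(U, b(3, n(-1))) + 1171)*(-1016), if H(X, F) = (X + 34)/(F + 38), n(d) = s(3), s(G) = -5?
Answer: -48799496/41 ≈ -1.1902e+6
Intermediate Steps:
U = -14 (U = 5 - 19 = -14)
n(d) = -5
H(X, F) = (34 + X)/(38 + F)
(H(U, b(3, n(-1))) + 1171)*(-1016) = ((34 - 14)/(38 + 3) + 1171)*(-1016) = (20/41 + 1171)*(-1016) = (48031/41)*(-1016) = -48799496/41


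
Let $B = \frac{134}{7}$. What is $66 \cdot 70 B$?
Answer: $88440$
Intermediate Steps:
$B = \frac{134}{7}$ ($B = 134 \cdot \frac{1}{7} = \frac{134}{7} \approx 19.143$)
$66 \cdot 70 B = 66 \cdot 70 \cdot \frac{134}{7} = 4620 \cdot \frac{134}{7} = 88440$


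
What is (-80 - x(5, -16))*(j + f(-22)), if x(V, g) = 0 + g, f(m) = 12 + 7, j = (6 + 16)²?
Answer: -32192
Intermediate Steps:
j = 484 (j = 22² = 484)
f(m) = 19
x(V, g) = g
(-80 - x(5, -16))*(j + f(-22)) = (-80 - 1*(-16))*(484 + 19) = (-80 + 16)*503 = -64*503 = -32192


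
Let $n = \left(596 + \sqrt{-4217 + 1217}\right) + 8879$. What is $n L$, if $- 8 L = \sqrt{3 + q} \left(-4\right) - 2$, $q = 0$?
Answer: $\frac{5 \left(1 + 2 \sqrt{3}\right) \left(1895 + 2 i \sqrt{30}\right)}{4} \approx 10574.0 + 61.127 i$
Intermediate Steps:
$L = \frac{1}{4} + \frac{\sqrt{3}}{2}$ ($L = - \frac{\sqrt{3 + 0} \left(-4\right) - 2}{8} = - \frac{\sqrt{3} \left(-4\right) - 2}{8} = - \frac{- 4 \sqrt{3} - 2}{8} = - \frac{-2 - 4 \sqrt{3}}{8} = \frac{1}{4} + \frac{\sqrt{3}}{2} \approx 1.116$)
$n = 9475 + 10 i \sqrt{30}$ ($n = \left(596 + \sqrt{-3000}\right) + 8879 = \left(596 + 10 i \sqrt{30}\right) + 8879 = 9475 + 10 i \sqrt{30} \approx 9475.0 + 54.772 i$)
$n L = \left(9475 + 10 i \sqrt{30}\right) \left(\frac{1}{4} + \frac{\sqrt{3}}{2}\right)$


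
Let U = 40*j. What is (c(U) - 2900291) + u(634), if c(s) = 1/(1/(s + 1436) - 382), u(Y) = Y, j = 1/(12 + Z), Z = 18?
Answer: -4776259921229/1647181 ≈ -2.8997e+6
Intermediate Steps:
j = 1/30 (j = 1/(12 + 18) = 1/30 ≈ 0.033333)
U = 4/3 (U = 40*(1/30) = 4/3 ≈ 1.3333)
c(s) = 1/(-382 + 1/(1436 + s)) (c(s) = 1/(1/(1436 + s) - 382) = 1/(-382 + 1/(1436 + s)))
(c(U) - 2900291) + u(634) = ((-1436 - 1*4/3)/(548551 + 382*(4/3)) - 2900291) + 634 = ((-1436 - 4/3)/(548551 + 1528/3) - 2900291) + 634 = (-4312/3/(1647181/3) - 2900291) + 634 = ((3/1647181)*(-4312/3) - 2900291) + 634 = (-4312/1647181 - 2900291) + 634 = -4777304233983/1647181 + 634 = -4776259921229/1647181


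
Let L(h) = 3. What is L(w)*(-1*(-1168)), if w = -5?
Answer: 3504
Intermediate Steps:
L(w)*(-1*(-1168)) = 3*(-1*(-1168)) = 3*1168 = 3504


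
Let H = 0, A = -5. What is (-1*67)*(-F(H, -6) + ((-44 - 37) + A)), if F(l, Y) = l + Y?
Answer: 5360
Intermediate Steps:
F(l, Y) = Y + l
(-1*67)*(-F(H, -6) + ((-44 - 37) + A)) = (-1*67)*(-(-6 + 0) + ((-44 - 37) - 5)) = -67*(-1*(-6) + (-81 - 5)) = -67*(6 - 86) = -67*(-80) = 5360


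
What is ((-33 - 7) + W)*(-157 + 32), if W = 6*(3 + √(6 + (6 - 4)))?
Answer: 2750 - 1500*√2 ≈ 628.68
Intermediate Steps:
W = 18 + 12*√2 (W = 6*(3 + √(6 + 2)) = 6*(3 + √8) = 6*(3 + 2*√2) = 18 + 12*√2 ≈ 34.971)
((-33 - 7) + W)*(-157 + 32) = ((-33 - 7) + (18 + 12*√2))*(-157 + 32) = (-40 + (18 + 12*√2))*(-125) = (-22 + 12*√2)*(-125) = 2750 - 1500*√2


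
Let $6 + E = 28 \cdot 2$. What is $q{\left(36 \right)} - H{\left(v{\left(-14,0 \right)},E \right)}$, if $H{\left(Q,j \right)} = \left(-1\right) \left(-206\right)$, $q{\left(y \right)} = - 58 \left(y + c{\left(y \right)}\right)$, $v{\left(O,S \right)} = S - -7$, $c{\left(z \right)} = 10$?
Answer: $-2874$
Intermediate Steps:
$v{\left(O,S \right)} = 7 + S$ ($v{\left(O,S \right)} = S + 7 = 7 + S$)
$E = 50$ ($E = -6 + 28 \cdot 2 = -6 + 56 = 50$)
$q{\left(y \right)} = -580 - 58 y$ ($q{\left(y \right)} = - 58 \left(y + 10\right) = - 58 \left(10 + y\right) = -580 - 58 y$)
$H{\left(Q,j \right)} = 206$
$q{\left(36 \right)} - H{\left(v{\left(-14,0 \right)},E \right)} = \left(-580 - 2088\right) - 206 = -2668 - 206 = -2874$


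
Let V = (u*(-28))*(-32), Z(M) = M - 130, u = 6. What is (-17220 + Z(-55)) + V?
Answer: -12029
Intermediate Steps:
Z(M) = -130 + M
V = 5376 (V = (6*(-28))*(-32) = -168*(-32) = 5376)
(-17220 + Z(-55)) + V = (-17220 + (-130 - 55)) + 5376 = (-17220 - 185) + 5376 = -17405 + 5376 = -12029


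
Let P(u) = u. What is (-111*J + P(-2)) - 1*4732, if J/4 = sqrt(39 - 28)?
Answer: -4734 - 444*sqrt(11) ≈ -6206.6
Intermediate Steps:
J = 4*sqrt(11) (J = 4*sqrt(39 - 28) = 4*sqrt(11) ≈ 13.266)
(-111*J + P(-2)) - 1*4732 = (-444*sqrt(11) - 2) - 1*4732 = (-444*sqrt(11) - 2) - 4732 = (-2 - 444*sqrt(11)) - 4732 = -4734 - 444*sqrt(11)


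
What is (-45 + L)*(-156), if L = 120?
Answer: -11700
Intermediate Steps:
(-45 + L)*(-156) = (-45 + 120)*(-156) = 75*(-156) = -11700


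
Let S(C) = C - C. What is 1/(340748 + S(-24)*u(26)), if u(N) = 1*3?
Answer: 1/340748 ≈ 2.9347e-6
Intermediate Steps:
S(C) = 0
u(N) = 3
1/(340748 + S(-24)*u(26)) = 1/(340748 + 0*3) = 1/(340748 + 0) = 1/340748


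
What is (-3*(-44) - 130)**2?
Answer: 4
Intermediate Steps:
(-3*(-44) - 130)**2 = (132 - 130)**2 = 2**2 = 4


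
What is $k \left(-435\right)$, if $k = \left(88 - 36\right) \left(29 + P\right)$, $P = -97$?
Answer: $1538160$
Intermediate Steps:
$k = -3536$ ($k = \left(88 - 36\right) \left(29 - 97\right) = 52 \left(-68\right) = -3536$)
$k \left(-435\right) = \left(-3536\right) \left(-435\right) = 1538160$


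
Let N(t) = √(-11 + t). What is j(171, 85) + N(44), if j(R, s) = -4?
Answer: -4 + √33 ≈ 1.7446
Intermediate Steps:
j(171, 85) + N(44) = -4 + √(-11 + 44) = -4 + √33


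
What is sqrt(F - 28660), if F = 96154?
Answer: sqrt(67494) ≈ 259.80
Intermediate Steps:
sqrt(F - 28660) = sqrt(96154 - 28660) = sqrt(67494)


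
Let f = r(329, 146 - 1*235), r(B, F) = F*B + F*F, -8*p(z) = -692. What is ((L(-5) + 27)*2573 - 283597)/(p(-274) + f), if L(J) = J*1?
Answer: 453982/42547 ≈ 10.670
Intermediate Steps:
p(z) = 173/2 (p(z) = -⅛*(-692) = 173/2)
L(J) = J
r(B, F) = F² + B*F (r(B, F) = B*F + F² = F² + B*F)
f = -21360 (f = (146 - 1*235)*(329 + (146 - 1*235)) = (146 - 235)*(329 + (146 - 235)) = -89*(329 - 89) = -89*240 = -21360)
((L(-5) + 27)*2573 - 283597)/(p(-274) + f) = ((-5 + 27)*2573 - 283597)/(173/2 - 21360) = (22*2573 - 283597)/(-42547/2) = (56606 - 283597)*(-2/42547) = -226991*(-2/42547) = 453982/42547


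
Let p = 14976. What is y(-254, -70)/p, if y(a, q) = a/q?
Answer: 127/524160 ≈ 0.00024229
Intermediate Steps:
y(-254, -70)/p = -254/(-70)/14976 = -254*(-1/70)*(1/14976) = (127/35)*(1/14976) = 127/524160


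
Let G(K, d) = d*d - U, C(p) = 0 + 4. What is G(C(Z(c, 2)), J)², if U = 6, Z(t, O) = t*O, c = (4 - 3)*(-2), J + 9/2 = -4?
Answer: 70225/16 ≈ 4389.1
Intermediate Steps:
J = -17/2 (J = -9/2 - 4 = -17/2 ≈ -8.5000)
c = -2 (c = 1*(-2) = -2)
Z(t, O) = O*t
C(p) = 4
G(K, d) = -6 + d² (G(K, d) = d*d - 1*6 = d² - 6 = -6 + d²)
G(C(Z(c, 2)), J)² = (-6 + (-17/2)²)² = (-6 + 289/4)² = (265/4)² = 70225/16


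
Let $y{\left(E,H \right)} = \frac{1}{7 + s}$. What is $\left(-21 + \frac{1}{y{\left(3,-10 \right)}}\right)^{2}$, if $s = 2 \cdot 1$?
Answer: $144$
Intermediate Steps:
$s = 2$
$y{\left(E,H \right)} = \frac{1}{9}$ ($y{\left(E,H \right)} = \frac{1}{7 + 2} = \frac{1}{9}$)
$\left(-21 + \frac{1}{y{\left(3,-10 \right)}}\right)^{2} = \left(-21 + \frac{1}{\frac{1}{9}}\right)^{2} = \left(-21 + 9\right)^{2} = \left(-12\right)^{2} = 144$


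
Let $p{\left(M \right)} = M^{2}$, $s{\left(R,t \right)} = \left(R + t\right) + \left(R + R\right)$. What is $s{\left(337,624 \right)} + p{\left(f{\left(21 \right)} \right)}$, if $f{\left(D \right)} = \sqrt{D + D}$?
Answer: $1677$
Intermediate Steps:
$f{\left(D \right)} = \sqrt{2} \sqrt{D}$ ($f{\left(D \right)} = \sqrt{2 D} = \sqrt{2} \sqrt{D}$)
$s{\left(R,t \right)} = t + 3 R$ ($s{\left(R,t \right)} = \left(R + t\right) + 2 R = t + 3 R$)
$s{\left(337,624 \right)} + p{\left(f{\left(21 \right)} \right)} = \left(624 + 3 \cdot 337\right) + \left(\sqrt{2} \sqrt{21}\right)^{2} = \left(624 + 1011\right) + \left(\sqrt{42}\right)^{2} = 1635 + 42 = 1677$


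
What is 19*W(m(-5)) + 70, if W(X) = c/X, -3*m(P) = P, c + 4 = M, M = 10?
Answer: 692/5 ≈ 138.40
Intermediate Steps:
c = 6 (c = -4 + 10 = 6)
m(P) = -P/3
W(X) = 6/X
19*W(m(-5)) + 70 = 19*(6/((-1/3*(-5)))) + 70 = 19*(6/(5/3)) + 70 = 19*(6*(3/5)) + 70 = 19*(18/5) + 70 = 342/5 + 70 = 692/5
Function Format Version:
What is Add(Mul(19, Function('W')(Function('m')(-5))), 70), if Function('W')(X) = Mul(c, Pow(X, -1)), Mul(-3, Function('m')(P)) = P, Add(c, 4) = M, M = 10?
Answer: Rational(692, 5) ≈ 138.40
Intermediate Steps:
c = 6 (c = Add(-4, 10) = 6)
Function('m')(P) = Mul(Rational(-1, 3), P)
Function('W')(X) = Mul(6, Pow(X, -1))
Add(Mul(19, Function('W')(Function('m')(-5))), 70) = Add(Mul(19, Mul(6, Pow(Mul(Rational(-1, 3), -5), -1))), 70) = Add(Mul(19, Mul(6, Pow(Rational(5, 3), -1))), 70) = Add(Mul(19, Mul(6, Rational(3, 5))), 70) = Add(Mul(19, Rational(18, 5)), 70) = Add(Rational(342, 5), 70) = Rational(692, 5)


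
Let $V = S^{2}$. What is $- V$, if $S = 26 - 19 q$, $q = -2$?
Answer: $-4096$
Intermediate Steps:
$S = 64$ ($S = 26 - -38 = 26 + 38 = 64$)
$V = 4096$ ($V = 64^{2} = 4096$)
$- V = \left(-1\right) 4096 = -4096$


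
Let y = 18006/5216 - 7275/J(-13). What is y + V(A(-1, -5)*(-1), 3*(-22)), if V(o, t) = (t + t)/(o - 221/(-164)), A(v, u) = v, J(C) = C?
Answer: 601435293/1186640 ≈ 506.84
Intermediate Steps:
V(o, t) = 2*t/(221/164 + o) (V(o, t) = (2*t)/(o - 221*(-1/164)) = (2*t)/(o + 221/164) = (2*t)/(221/164 + o) = 2*t/(221/164 + o))
y = 19090239/33904 (y = 18006/5216 - 7275/(-13) = 18006*(1/5216) - 7275*(-1/13) = 9003/2608 + 7275/13 = 19090239/33904 ≈ 563.07)
y + V(A(-1, -5)*(-1), 3*(-22)) = 19090239/33904 + 328*(3*(-22))/(221 + 164*(-1*(-1))) = 19090239/33904 + 328*(-66)/(221 + 164*1) = 19090239/33904 + 328*(-66)/(221 + 164) = 19090239/33904 + 328*(-66)/385 = 19090239/33904 + 328*(-66)*(1/385) = 19090239/33904 - 1968/35 = 601435293/1186640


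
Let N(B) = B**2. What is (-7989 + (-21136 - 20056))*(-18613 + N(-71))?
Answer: 667484532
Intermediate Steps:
(-7989 + (-21136 - 20056))*(-18613 + N(-71)) = (-7989 + (-21136 - 20056))*(-18613 + (-71)**2) = (-7989 - 41192)*(-18613 + 5041) = -49181*(-13572) = 667484532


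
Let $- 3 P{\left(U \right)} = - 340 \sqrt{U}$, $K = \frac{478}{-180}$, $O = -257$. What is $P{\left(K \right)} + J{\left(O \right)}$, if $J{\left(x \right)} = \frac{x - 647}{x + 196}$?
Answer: $\frac{904}{61} + \frac{34 i \sqrt{2390}}{9} \approx 14.82 + 184.69 i$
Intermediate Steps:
$J{\left(x \right)} = \frac{-647 + x}{196 + x}$
$K = - \frac{239}{90}$ ($K = 478 \left(- \frac{1}{180}\right) = - \frac{239}{90} \approx -2.6556$)
$P{\left(U \right)} = \frac{340 \sqrt{U}}{3}$ ($P{\left(U \right)} = - \frac{\left(-340\right) \sqrt{U}}{3} = \frac{340 \sqrt{U}}{3}$)
$P{\left(K \right)} + J{\left(O \right)} = \frac{340 \sqrt{- \frac{239}{90}}}{3} + \frac{-647 - 257}{196 - 257} = \frac{340 \frac{i \sqrt{2390}}{30}}{3} + \frac{1}{-61} \left(-904\right) = \frac{34 i \sqrt{2390}}{9} - - \frac{904}{61} = \frac{34 i \sqrt{2390}}{9} + \frac{904}{61} = \frac{904}{61} + \frac{34 i \sqrt{2390}}{9}$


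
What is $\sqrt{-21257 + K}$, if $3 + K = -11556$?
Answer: $4 i \sqrt{2051} \approx 181.15 i$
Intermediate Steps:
$K = -11559$ ($K = -3 - 11556 = -11559$)
$\sqrt{-21257 + K} = \sqrt{-21257 - 11559} = \sqrt{-32816} = 4 i \sqrt{2051}$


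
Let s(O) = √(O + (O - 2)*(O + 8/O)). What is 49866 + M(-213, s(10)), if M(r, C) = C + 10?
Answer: 49876 + √2410/5 ≈ 49886.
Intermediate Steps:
s(O) = √(O + (-2 + O)*(O + 8/O))
M(r, C) = 10 + C
49866 + M(-213, s(10)) = 49866 + (10 + √(8 + 10² - 1*10 - 16/10)) = 49866 + (10 + √(8 + 100 - 10 - 16*⅒)) = 49866 + (10 + √(8 + 100 - 10 - 8/5)) = 49866 + (10 + √(482/5)) = 49866 + (10 + √2410/5) = 49876 + √2410/5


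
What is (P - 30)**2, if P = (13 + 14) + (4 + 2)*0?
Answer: 9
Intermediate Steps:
P = 27 (P = 27 + 6*0 = 27 + 0 = 27)
(P - 30)**2 = (27 - 30)**2 = (-3)**2 = 9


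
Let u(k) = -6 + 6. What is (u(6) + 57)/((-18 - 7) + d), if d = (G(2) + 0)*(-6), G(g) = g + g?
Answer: -57/49 ≈ -1.1633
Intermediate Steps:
G(g) = 2*g
u(k) = 0
d = -24 (d = (2*2 + 0)*(-6) = (4 + 0)*(-6) = 4*(-6) = -24)
(u(6) + 57)/((-18 - 7) + d) = (0 + 57)/((-18 - 7) - 24) = 57/(-25 - 24) = 57/(-49) = -1/49*57 = -57/49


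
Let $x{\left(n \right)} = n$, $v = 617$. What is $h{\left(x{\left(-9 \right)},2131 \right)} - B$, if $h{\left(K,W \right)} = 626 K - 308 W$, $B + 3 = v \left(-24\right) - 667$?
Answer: $-646504$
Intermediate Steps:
$B = -15478$ ($B = -3 + \left(617 \left(-24\right) - 667\right) = -3 - 15475 = -15478$)
$h{\left(K,W \right)} = - 308 W + 626 K$
$h{\left(x{\left(-9 \right)},2131 \right)} - B = \left(\left(-308\right) 2131 + 626 \left(-9\right)\right) - -15478 = \left(-656348 - 5634\right) + 15478 = -661982 + 15478 = -646504$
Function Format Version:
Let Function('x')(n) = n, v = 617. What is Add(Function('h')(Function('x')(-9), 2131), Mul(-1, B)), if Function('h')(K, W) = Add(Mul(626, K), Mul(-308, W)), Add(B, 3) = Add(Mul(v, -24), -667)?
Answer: -646504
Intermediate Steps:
B = -15478 (B = Add(-3, Add(Mul(617, -24), -667)) = Add(-3, Add(-14808, -667)) = Add(-3, -15475) = -15478)
Function('h')(K, W) = Add(Mul(-308, W), Mul(626, K))
Add(Function('h')(Function('x')(-9), 2131), Mul(-1, B)) = Add(Add(Mul(-308, 2131), Mul(626, -9)), Mul(-1, -15478)) = Add(Add(-656348, -5634), 15478) = Add(-661982, 15478) = -646504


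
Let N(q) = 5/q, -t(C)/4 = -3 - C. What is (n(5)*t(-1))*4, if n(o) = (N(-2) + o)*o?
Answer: 400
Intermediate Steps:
t(C) = 12 + 4*C (t(C) = -4*(-3 - C) = 12 + 4*C)
n(o) = o*(-5/2 + o) (n(o) = (5/(-2) + o)*o = (5*(-1/2) + o)*o = (-5/2 + o)*o = o*(-5/2 + o))
(n(5)*t(-1))*4 = (((1/2)*5*(-5 + 2*5))*(12 + 4*(-1)))*4 = (((1/2)*5*(-5 + 10))*(12 - 4))*4 = (((1/2)*5*5)*8)*4 = ((25/2)*8)*4 = 100*4 = 400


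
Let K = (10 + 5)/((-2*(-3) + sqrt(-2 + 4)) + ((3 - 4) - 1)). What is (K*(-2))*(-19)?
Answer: 1140/7 - 285*sqrt(2)/7 ≈ 105.28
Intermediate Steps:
K = 15/(4 + sqrt(2)) (K = 15/((6 + sqrt(2)) + (-1 - 1)) = 15/((6 + sqrt(2)) - 2) = 15/(4 + sqrt(2)) ≈ 2.7705)
(K*(-2))*(-19) = ((30/7 - 15*sqrt(2)/14)*(-2))*(-19) = (-60/7 + 15*sqrt(2)/7)*(-19) = 1140/7 - 285*sqrt(2)/7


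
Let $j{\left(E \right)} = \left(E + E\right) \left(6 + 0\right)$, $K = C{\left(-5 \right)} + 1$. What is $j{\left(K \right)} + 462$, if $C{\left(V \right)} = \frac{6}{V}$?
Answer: $\frac{2298}{5} \approx 459.6$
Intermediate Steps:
$K = - \frac{1}{5}$ ($K = \frac{6}{-5} + 1 = 6 \left(- \frac{1}{5}\right) + 1 = - \frac{6}{5} + 1 = - \frac{1}{5} \approx -0.2$)
$j{\left(E \right)} = 12 E$ ($j{\left(E \right)} = 2 E 6 = 12 E$)
$j{\left(K \right)} + 462 = 12 \left(- \frac{1}{5}\right) + 462 = - \frac{12}{5} + 462 = \frac{2298}{5}$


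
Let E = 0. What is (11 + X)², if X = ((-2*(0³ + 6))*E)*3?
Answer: 121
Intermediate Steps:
X = 0 (X = (-2*(0³ + 6)*0)*3 = (-2*(0 + 6)*0)*3 = (-2*6*0)*3 = -12*0*3 = 0*3 = 0)
(11 + X)² = (11 + 0)² = 11² = 121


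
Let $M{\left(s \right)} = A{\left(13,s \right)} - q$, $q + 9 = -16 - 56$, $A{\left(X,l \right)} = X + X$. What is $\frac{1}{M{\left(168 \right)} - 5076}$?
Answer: $- \frac{1}{4969} \approx -0.00020125$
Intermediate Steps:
$A{\left(X,l \right)} = 2 X$
$q = -81$ ($q = -9 - 72 = -81$)
$M{\left(s \right)} = 107$ ($M{\left(s \right)} = 2 \cdot 13 - -81 = 26 + 81 = 107$)
$\frac{1}{M{\left(168 \right)} - 5076} = \frac{1}{107 - 5076} = \frac{1}{-4969} = - \frac{1}{4969}$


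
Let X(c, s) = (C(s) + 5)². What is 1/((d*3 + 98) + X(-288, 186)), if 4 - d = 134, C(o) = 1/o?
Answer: -34596/9235271 ≈ -0.0037461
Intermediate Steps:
d = -130 (d = 4 - 1*134 = 4 - 134 = -130)
X(c, s) = (5 + 1/s)² (X(c, s) = (1/s + 5)² = (5 + 1/s)²)
1/((d*3 + 98) + X(-288, 186)) = 1/((-130*3 + 98) + (1 + 5*186)²/186²) = 1/((-390 + 98) + (1 + 930)²/34596) = 1/(-292 + (1/34596)*931²) = 1/(-292 + (1/34596)*866761) = 1/(-292 + 866761/34596) = 1/(-9235271/34596) = -34596/9235271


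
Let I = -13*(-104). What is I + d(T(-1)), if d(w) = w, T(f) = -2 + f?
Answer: 1349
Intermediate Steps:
I = 1352
I + d(T(-1)) = 1352 + (-2 - 1) = 1352 - 3 = 1349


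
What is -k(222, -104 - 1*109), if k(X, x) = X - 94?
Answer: -128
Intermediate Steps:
k(X, x) = -94 + X
-k(222, -104 - 1*109) = -(-94 + 222) = -1*128 = -128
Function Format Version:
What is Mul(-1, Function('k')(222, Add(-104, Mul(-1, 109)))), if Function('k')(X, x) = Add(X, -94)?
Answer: -128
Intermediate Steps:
Function('k')(X, x) = Add(-94, X)
Mul(-1, Function('k')(222, Add(-104, Mul(-1, 109)))) = Mul(-1, Add(-94, 222)) = Mul(-1, 128) = -128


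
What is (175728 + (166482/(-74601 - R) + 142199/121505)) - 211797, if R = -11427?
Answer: -46145888909969/1279326145 ≈ -36070.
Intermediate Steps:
(175728 + (166482/(-74601 - R) + 142199/121505)) - 211797 = (175728 + (166482/(-74601 - 1*(-11427)) + 142199/121505)) - 211797 = (175728 + (166482/(-74601 + 11427) + 142199*(1/121505))) - 211797 = (175728 + (166482/(-63174) + 142199/121505)) - 211797 = (175728 + (166482*(-1/63174) + 142199/121505)) - 211797 = (175728 + (-27747/10529 + 142199/121505)) - 211797 = (175728 - 1874185964/1279326145) - 211797 = 224811550622596/1279326145 - 211797 = -46145888909969/1279326145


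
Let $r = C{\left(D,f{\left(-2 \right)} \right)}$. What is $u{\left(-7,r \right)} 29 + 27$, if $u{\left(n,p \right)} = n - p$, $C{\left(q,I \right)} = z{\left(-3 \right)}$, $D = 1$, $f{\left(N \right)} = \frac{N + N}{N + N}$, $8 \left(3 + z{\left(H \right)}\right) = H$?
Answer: $- \frac{625}{8} \approx -78.125$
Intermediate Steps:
$z{\left(H \right)} = -3 + \frac{H}{8}$
$f{\left(N \right)} = 1$ ($f{\left(N \right)} = \frac{2 N}{2 N} = 2 N \frac{1}{2 N} = 1$)
$C{\left(q,I \right)} = - \frac{27}{8}$ ($C{\left(q,I \right)} = -3 + \frac{1}{8} \left(-3\right) = -3 - \frac{3}{8} = - \frac{27}{8}$)
$r = - \frac{27}{8} \approx -3.375$
$u{\left(-7,r \right)} 29 + 27 = \left(-7 - - \frac{27}{8}\right) 29 + 27 = \left(-7 + \frac{27}{8}\right) 29 + 27 = \left(- \frac{29}{8}\right) 29 + 27 = - \frac{841}{8} + 27 = - \frac{625}{8}$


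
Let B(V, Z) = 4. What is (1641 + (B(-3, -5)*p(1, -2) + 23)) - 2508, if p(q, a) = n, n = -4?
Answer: -860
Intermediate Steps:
p(q, a) = -4
(1641 + (B(-3, -5)*p(1, -2) + 23)) - 2508 = (1641 + (4*(-4) + 23)) - 2508 = (1641 + (-16 + 23)) - 2508 = (1641 + 7) - 2508 = 1648 - 2508 = -860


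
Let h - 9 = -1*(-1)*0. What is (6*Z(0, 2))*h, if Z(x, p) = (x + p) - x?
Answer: 108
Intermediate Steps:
Z(x, p) = p (Z(x, p) = (p + x) - x = p)
h = 9 (h = 9 - 1*(-1)*0 = 9 + 1*0 = 9 + 0 = 9)
(6*Z(0, 2))*h = (6*2)*9 = 12*9 = 108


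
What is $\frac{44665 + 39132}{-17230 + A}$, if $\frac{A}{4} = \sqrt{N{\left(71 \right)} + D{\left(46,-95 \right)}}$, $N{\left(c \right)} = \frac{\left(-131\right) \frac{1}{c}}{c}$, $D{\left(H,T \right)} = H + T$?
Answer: $- \frac{727830826471}{149654024314} - \frac{35697522 i \sqrt{6865}}{374135060785} \approx -4.8634 - 0.0079055 i$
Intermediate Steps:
$N{\left(c \right)} = - \frac{131}{c^{2}}$
$A = \frac{24 i \sqrt{6865}}{71}$ ($A = 4 \sqrt{- \frac{131}{5041} + \left(46 - 95\right)} = 4 \sqrt{\left(-131\right) \frac{1}{5041} - 49} = 4 \sqrt{- \frac{131}{5041} - 49} = 4 \sqrt{- \frac{247140}{5041}} = 4 \frac{6 i \sqrt{6865}}{71} = \frac{24 i \sqrt{6865}}{71} \approx 28.007 i$)
$\frac{44665 + 39132}{-17230 + A} = \frac{44665 + 39132}{-17230 + \frac{24 i \sqrt{6865}}{71}} = \frac{83797}{-17230 + \frac{24 i \sqrt{6865}}{71}}$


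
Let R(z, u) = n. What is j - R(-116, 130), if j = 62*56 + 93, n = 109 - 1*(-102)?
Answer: 3354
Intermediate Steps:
n = 211 (n = 109 + 102 = 211)
R(z, u) = 211
j = 3565 (j = 3472 + 93 = 3565)
j - R(-116, 130) = 3565 - 1*211 = 3565 - 211 = 3354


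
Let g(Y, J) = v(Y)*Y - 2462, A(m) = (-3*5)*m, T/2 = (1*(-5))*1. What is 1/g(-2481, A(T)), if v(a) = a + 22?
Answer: 1/6098317 ≈ 1.6398e-7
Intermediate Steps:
v(a) = 22 + a
T = -10 (T = 2*((1*(-5))*1) = 2*(-5*1) = 2*(-5) = -10)
A(m) = -15*m
g(Y, J) = -2462 + Y*(22 + Y) (g(Y, J) = (22 + Y)*Y - 2462 = Y*(22 + Y) - 2462 = -2462 + Y*(22 + Y))
1/g(-2481, A(T)) = 1/(-2462 - 2481*(22 - 2481)) = 1/(-2462 - 2481*(-2459)) = 1/(-2462 + 6100779) = 1/6098317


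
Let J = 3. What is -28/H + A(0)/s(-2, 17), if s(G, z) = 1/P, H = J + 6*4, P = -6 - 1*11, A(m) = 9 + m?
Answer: -4159/27 ≈ -154.04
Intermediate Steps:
P = -17 (P = -6 - 11 = -17)
H = 27 (H = 3 + 6*4 = 3 + 24 = 27)
s(G, z) = -1/17 (s(G, z) = 1/(-17) = -1/17)
-28/H + A(0)/s(-2, 17) = -28/27 + (9 + 0)/(-1/17) = -28*1/27 + 9*(-17) = -28/27 - 153 = -4159/27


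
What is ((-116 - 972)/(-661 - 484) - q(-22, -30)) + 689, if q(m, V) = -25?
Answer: 818618/1145 ≈ 714.95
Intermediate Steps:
((-116 - 972)/(-661 - 484) - q(-22, -30)) + 689 = ((-116 - 972)/(-661 - 484) - 1*(-25)) + 689 = (-1088/(-1145) + 25) + 689 = (-1088*(-1/1145) + 25) + 689 = (1088/1145 + 25) + 689 = 29713/1145 + 689 = 818618/1145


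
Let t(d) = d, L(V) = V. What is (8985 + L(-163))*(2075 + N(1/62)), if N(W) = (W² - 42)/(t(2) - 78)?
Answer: 2674655049517/146072 ≈ 1.8311e+7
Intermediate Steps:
N(W) = 21/38 - W²/76 (N(W) = (W² - 42)/(2 - 78) = (-42 + W²)/(-76) = (-42 + W²)*(-1/76) = 21/38 - W²/76)
(8985 + L(-163))*(2075 + N(1/62)) = (8985 - 163)*(2075 + (21/38 - (1/62)²/76)) = 8822*(2075 + (21/38 - (1/62)²/76)) = 8822*(2075 + (21/38 - 1/76*1/3844)) = 8822*(2075 + (21/38 - 1/292144)) = 8822*(2075 + 161447/292144) = 8822*(606360247/292144) = 2674655049517/146072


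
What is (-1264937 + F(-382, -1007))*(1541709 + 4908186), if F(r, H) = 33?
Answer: -8158497985080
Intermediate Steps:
(-1264937 + F(-382, -1007))*(1541709 + 4908186) = (-1264937 + 33)*(1541709 + 4908186) = -1264904*6449895 = -8158497985080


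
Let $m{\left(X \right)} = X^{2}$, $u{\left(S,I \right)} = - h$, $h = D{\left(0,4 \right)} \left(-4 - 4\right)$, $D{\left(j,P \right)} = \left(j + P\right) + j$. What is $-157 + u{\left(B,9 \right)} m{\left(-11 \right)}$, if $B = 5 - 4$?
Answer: $3715$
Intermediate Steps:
$B = 1$
$D{\left(j,P \right)} = P + 2 j$ ($D{\left(j,P \right)} = \left(P + j\right) + j = P + 2 j$)
$h = -32$ ($h = \left(4 + 2 \cdot 0\right) \left(-4 - 4\right) = \left(4 + 0\right) \left(-8\right) = 4 \left(-8\right) = -32$)
$u{\left(S,I \right)} = 32$ ($u{\left(S,I \right)} = \left(-1\right) \left(-32\right) = 32$)
$-157 + u{\left(B,9 \right)} m{\left(-11 \right)} = -157 + 32 \left(-11\right)^{2} = -157 + 32 \cdot 121 = -157 + 3872 = 3715$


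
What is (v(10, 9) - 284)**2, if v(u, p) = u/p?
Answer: 6482116/81 ≈ 80026.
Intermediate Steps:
(v(10, 9) - 284)**2 = (10/9 - 284)**2 = (-2546/9)**2 = 6482116/81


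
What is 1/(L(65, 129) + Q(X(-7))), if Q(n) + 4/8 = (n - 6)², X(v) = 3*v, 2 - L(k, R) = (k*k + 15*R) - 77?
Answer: -2/10705 ≈ -0.00018683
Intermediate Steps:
L(k, R) = 79 - k² - 15*R (L(k, R) = 2 - ((k*k + 15*R) - 77) = 2 - ((k² + 15*R) - 77) = 2 - (-77 + k² + 15*R) = 2 + (77 - k² - 15*R) = 79 - k² - 15*R)
Q(n) = -½ + (-6 + n)² (Q(n) = -½ + (n - 6)² = -½ + (-6 + n)²)
1/(L(65, 129) + Q(X(-7))) = 1/((79 - 1*65² - 15*129) + (-½ + (-6 + 3*(-7))²)) = 1/((79 - 1*4225 - 1935) + (-½ + (-6 - 21)²)) = 1/((79 - 4225 - 1935) + (-½ + (-27)²)) = 1/(-6081 + (-½ + 729)) = 1/(-6081 + 1457/2) = 1/(-10705/2) = -2/10705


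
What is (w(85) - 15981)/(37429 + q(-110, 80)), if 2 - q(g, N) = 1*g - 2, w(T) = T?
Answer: -15896/37543 ≈ -0.42341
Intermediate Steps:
q(g, N) = 4 - g (q(g, N) = 2 - (1*g - 2) = 2 - (g - 2) = 2 - (-2 + g) = 2 + (2 - g) = 4 - g)
(w(85) - 15981)/(37429 + q(-110, 80)) = (85 - 15981)/(37429 + (4 - 1*(-110))) = -15896/(37429 + (4 + 110)) = -15896/(37429 + 114) = -15896/37543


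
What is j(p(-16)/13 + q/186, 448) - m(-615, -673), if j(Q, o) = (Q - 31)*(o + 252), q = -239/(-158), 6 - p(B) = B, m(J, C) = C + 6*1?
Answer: -1895195338/95511 ≈ -19843.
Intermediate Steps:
m(J, C) = 6 + C (m(J, C) = C + 6 = 6 + C)
p(B) = 6 - B
q = 239/158 (q = -239*(-1/158) = 239/158 ≈ 1.5127)
j(Q, o) = (-31 + Q)*(252 + o)
j(p(-16)/13 + q/186, 448) - m(-615, -673) = (-7812 - 31*448 + 252*((6 - 1*(-16))/13 + (239/158)/186) + ((6 - 1*(-16))/13 + (239/158)/186)*448) - (6 - 673) = (-7812 - 13888 + 252*((6 + 16)*(1/13) + (239/158)*(1/186)) + ((6 + 16)*(1/13) + (239/158)*(1/186))*448) - 1*(-667) = (-7812 - 13888 + 252*(22*(1/13) + 239/29388) + (22*(1/13) + 239/29388)*448) + 667 = (-7812 - 13888 + 252*(22/13 + 239/29388) + (22/13 + 239/29388)*448) + 667 = (-7812 - 13888 + 252*(649643/382044) + (649643/382044)*448) + 667 = (-7812 - 13888 + 13642503/31837 + 72760016/95511) + 667 = -1958901175/95511 + 667 = -1895195338/95511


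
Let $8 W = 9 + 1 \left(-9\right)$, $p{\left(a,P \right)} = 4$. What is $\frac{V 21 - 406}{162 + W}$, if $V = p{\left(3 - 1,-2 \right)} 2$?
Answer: $- \frac{119}{81} \approx -1.4691$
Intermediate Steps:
$V = 8$ ($V = 4 \cdot 2 = 8$)
$W = 0$ ($W = \frac{9 + 1 \left(-9\right)}{8} = \frac{9 - 9}{8} = \frac{1}{8} \cdot 0 = 0$)
$\frac{V 21 - 406}{162 + W} = \frac{8 \cdot 21 - 406}{162 + 0} = \frac{168 - 406}{162} = \left(-238\right) \frac{1}{162} = - \frac{119}{81}$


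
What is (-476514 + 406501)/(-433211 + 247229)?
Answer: 70013/185982 ≈ 0.37645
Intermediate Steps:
(-476514 + 406501)/(-433211 + 247229) = -70013/(-185982) = -70013*(-1/185982) = 70013/185982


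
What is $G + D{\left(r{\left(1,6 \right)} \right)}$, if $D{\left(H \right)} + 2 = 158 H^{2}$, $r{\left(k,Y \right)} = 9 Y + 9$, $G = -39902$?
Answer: $587198$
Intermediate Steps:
$r{\left(k,Y \right)} = 9 + 9 Y$
$D{\left(H \right)} = -2 + 158 H^{2}$
$G + D{\left(r{\left(1,6 \right)} \right)} = -39902 - \left(2 - 158 \left(9 + 9 \cdot 6\right)^{2}\right) = -39902 - \left(2 - 158 \left(9 + 54\right)^{2}\right) = -39902 - \left(2 - 158 \cdot 63^{2}\right) = -39902 + \left(-2 + 158 \cdot 3969\right) = -39902 + \left(-2 + 627102\right) = -39902 + 627100 = 587198$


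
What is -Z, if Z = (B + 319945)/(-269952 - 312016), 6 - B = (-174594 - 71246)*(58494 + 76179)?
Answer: 33108330271/581968 ≈ 56890.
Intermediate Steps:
B = 33108010326 (B = 6 - (-174594 - 71246)*(58494 + 76179) = 6 - (-245840)*134673 = 6 - 1*(-33108010320) = 6 + 33108010320 = 33108010326)
Z = -33108330271/581968 (Z = (33108010326 + 319945)/(-269952 - 312016) = 33108330271/(-581968) = 33108330271*(-1/581968) = -33108330271/581968 ≈ -56890.)
-Z = -1*(-33108330271/581968) = 33108330271/581968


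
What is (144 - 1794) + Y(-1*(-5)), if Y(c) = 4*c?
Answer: -1630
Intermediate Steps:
(144 - 1794) + Y(-1*(-5)) = (144 - 1794) + 4*(-1*(-5)) = -1650 + 4*5 = -1650 + 20 = -1630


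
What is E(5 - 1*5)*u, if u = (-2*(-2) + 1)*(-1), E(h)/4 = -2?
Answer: 40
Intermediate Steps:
E(h) = -8 (E(h) = 4*(-2) = -8)
u = -5 (u = (4 + 1)*(-1) = 5*(-1) = -5)
E(5 - 1*5)*u = -8*(-5) = 40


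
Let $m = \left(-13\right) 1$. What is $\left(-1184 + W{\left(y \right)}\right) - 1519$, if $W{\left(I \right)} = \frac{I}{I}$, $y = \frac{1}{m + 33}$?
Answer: $-2702$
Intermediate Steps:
$m = -13$
$y = \frac{1}{20}$ ($y = \frac{1}{-13 + 33} = \frac{1}{20} \approx 0.05$)
$W{\left(I \right)} = 1$
$\left(-1184 + W{\left(y \right)}\right) - 1519 = \left(-1184 + 1\right) - 1519 = -1183 - 1519 = -2702$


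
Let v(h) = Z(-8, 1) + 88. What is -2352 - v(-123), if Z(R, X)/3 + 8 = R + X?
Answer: -2395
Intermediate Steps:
Z(R, X) = -24 + 3*R + 3*X (Z(R, X) = -24 + 3*(R + X) = -24 + (3*R + 3*X) = -24 + 3*R + 3*X)
v(h) = 43 (v(h) = (-24 + 3*(-8) + 3*1) + 88 = (-24 - 24 + 3) + 88 = -45 + 88 = 43)
-2352 - v(-123) = -2352 - 1*43 = -2352 - 43 = -2395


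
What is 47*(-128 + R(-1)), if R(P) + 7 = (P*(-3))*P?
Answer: -6486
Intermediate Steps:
R(P) = -7 - 3*P² (R(P) = -7 + (P*(-3))*P = -7 + (-3*P)*P = -7 - 3*P²)
47*(-128 + R(-1)) = 47*(-128 + (-7 - 3*(-1)²)) = 47*(-128 + (-7 - 3*1)) = 47*(-128 + (-7 - 3)) = 47*(-128 - 10) = 47*(-138) = -6486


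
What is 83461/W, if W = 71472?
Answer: 83461/71472 ≈ 1.1677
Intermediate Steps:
83461/W = 83461/71472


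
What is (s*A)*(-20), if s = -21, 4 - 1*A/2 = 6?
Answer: -1680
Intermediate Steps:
A = -4 (A = 8 - 2*6 = 8 - 12 = -4)
(s*A)*(-20) = -21*(-4)*(-20) = 84*(-20) = -1680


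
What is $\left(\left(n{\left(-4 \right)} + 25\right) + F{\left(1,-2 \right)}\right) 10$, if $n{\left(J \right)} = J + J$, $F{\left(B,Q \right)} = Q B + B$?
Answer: $160$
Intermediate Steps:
$F{\left(B,Q \right)} = B + B Q$ ($F{\left(B,Q \right)} = B Q + B = B + B Q$)
$n{\left(J \right)} = 2 J$
$\left(\left(n{\left(-4 \right)} + 25\right) + F{\left(1,-2 \right)}\right) 10 = \left(\left(2 \left(-4\right) + 25\right) + 1 \left(1 - 2\right)\right) 10 = \left(\left(-8 + 25\right) + 1 \left(-1\right)\right) 10 = \left(17 - 1\right) 10 = 16 \cdot 10 = 160$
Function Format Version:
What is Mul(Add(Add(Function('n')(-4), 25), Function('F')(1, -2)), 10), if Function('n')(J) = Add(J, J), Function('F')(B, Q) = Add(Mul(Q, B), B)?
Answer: 160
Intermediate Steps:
Function('F')(B, Q) = Add(B, Mul(B, Q)) (Function('F')(B, Q) = Add(Mul(B, Q), B) = Add(B, Mul(B, Q)))
Function('n')(J) = Mul(2, J)
Mul(Add(Add(Function('n')(-4), 25), Function('F')(1, -2)), 10) = Mul(Add(Add(Mul(2, -4), 25), Mul(1, Add(1, -2))), 10) = Mul(Add(Add(-8, 25), Mul(1, -1)), 10) = Mul(Add(17, -1), 10) = Mul(16, 10) = 160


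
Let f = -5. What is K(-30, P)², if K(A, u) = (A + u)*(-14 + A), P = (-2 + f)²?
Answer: 698896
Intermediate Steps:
P = 49 (P = (-2 - 5)² = (-7)² = 49)
K(A, u) = (-14 + A)*(A + u)
K(-30, P)² = ((-30)² - 14*(-30) - 14*49 - 30*49)² = (900 + 420 - 686 - 1470)² = (-836)² = 698896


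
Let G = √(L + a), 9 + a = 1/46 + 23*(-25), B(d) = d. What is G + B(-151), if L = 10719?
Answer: -151 + √21445706/46 ≈ -50.327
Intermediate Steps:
a = -26863/46 (a = -9 + (1/46 + 23*(-25)) = -9 + (1/46 - 575) = -9 - 26449/46 = -26863/46 ≈ -583.98)
G = √21445706/46 (G = √(10719 - 26863/46) = √(466211/46) = √21445706/46 ≈ 100.67)
G + B(-151) = √21445706/46 - 151 = -151 + √21445706/46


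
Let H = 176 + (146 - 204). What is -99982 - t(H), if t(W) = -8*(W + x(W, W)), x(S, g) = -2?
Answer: -99054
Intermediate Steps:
H = 118 (H = 176 - 58 = 118)
t(W) = 16 - 8*W (t(W) = -8*(W - 2) = -8*(-2 + W) = 16 - 8*W)
-99982 - t(H) = -99982 - (16 - 8*118) = -99982 - (16 - 944) = -99982 - 1*(-928) = -99982 + 928 = -99054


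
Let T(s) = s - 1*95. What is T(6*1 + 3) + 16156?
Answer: 16070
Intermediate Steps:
T(s) = -95 + s (T(s) = s - 95 = -95 + s)
T(6*1 + 3) + 16156 = (-95 + (6*1 + 3)) + 16156 = (-95 + (6 + 3)) + 16156 = (-95 + 9) + 16156 = -86 + 16156 = 16070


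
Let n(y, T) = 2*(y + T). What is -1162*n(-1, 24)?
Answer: -53452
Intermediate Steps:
n(y, T) = 2*T + 2*y (n(y, T) = 2*(T + y) = 2*T + 2*y)
-1162*n(-1, 24) = -1162*(2*24 + 2*(-1)) = -1162*(48 - 2) = -1162*46 = -53452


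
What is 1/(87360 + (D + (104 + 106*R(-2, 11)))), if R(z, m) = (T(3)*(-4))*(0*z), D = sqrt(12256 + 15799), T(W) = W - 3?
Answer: 87464/7649923241 - sqrt(28055)/7649923241 ≈ 1.1411e-5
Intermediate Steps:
T(W) = -3 + W
D = sqrt(28055) ≈ 167.50
R(z, m) = 0 (R(z, m) = ((-3 + 3)*(-4))*(0*z) = (0*(-4))*0 = 0*0 = 0)
1/(87360 + (D + (104 + 106*R(-2, 11)))) = 1/(87360 + (sqrt(28055) + (104 + 106*0))) = 1/(87360 + (sqrt(28055) + (104 + 0))) = 1/(87360 + (sqrt(28055) + 104)) = 1/(87360 + (104 + sqrt(28055))) = 1/(87464 + sqrt(28055))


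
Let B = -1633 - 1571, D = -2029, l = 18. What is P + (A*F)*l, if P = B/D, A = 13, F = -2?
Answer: -946368/2029 ≈ -466.42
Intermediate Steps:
B = -3204
P = 3204/2029 (P = -3204/(-2029) = -3204*(-1/2029) = 3204/2029 ≈ 1.5791)
P + (A*F)*l = 3204/2029 + (13*(-2))*18 = 3204/2029 - 26*18 = 3204/2029 - 468 = -946368/2029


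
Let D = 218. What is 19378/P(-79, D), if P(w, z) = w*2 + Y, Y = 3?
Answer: -19378/155 ≈ -125.02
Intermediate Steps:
P(w, z) = 3 + 2*w (P(w, z) = w*2 + 3 = 2*w + 3 = 3 + 2*w)
19378/P(-79, D) = 19378/(3 + 2*(-79)) = 19378/(3 - 158) = 19378/(-155) = 19378*(-1/155) = -19378/155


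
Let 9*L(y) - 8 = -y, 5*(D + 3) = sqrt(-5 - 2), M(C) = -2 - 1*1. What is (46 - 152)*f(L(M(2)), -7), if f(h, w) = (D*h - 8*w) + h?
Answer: -51092/9 - 1166*I*sqrt(7)/45 ≈ -5676.9 - 68.554*I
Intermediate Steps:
M(C) = -3 (M(C) = -2 - 1 = -3)
D = -3 + I*sqrt(7)/5 (D = -3 + sqrt(-5 - 2)/5 = -3 + sqrt(-7)/5 = -3 + (I*sqrt(7))/5 = -3 + I*sqrt(7)/5 ≈ -3.0 + 0.52915*I)
L(y) = 8/9 - y/9 (L(y) = 8/9 + (-y)/9 = 8/9 - y/9)
f(h, w) = h - 8*w + h*(-3 + I*sqrt(7)/5) (f(h, w) = ((-3 + I*sqrt(7)/5)*h - 8*w) + h = (h*(-3 + I*sqrt(7)/5) - 8*w) + h = (-8*w + h*(-3 + I*sqrt(7)/5)) + h = h - 8*w + h*(-3 + I*sqrt(7)/5))
(46 - 152)*f(L(M(2)), -7) = (46 - 152)*(-8*(-7) - 2*(8/9 - 1/9*(-3)) + I*(8/9 - 1/9*(-3))*sqrt(7)/5) = -106*(56 - 2*(8/9 + 1/3) + I*(8/9 + 1/3)*sqrt(7)/5) = -106*(56 - 2*11/9 + (1/5)*I*(11/9)*sqrt(7)) = -106*(56 - 22/9 + 11*I*sqrt(7)/45) = -106*(482/9 + 11*I*sqrt(7)/45) = -51092/9 - 1166*I*sqrt(7)/45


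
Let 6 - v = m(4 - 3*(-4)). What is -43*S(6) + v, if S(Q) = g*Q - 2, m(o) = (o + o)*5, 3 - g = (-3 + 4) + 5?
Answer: 706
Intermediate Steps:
g = -3 (g = 3 - ((-3 + 4) + 5) = 3 - (1 + 5) = 3 - 1*6 = 3 - 6 = -3)
m(o) = 10*o (m(o) = (2*o)*5 = 10*o)
S(Q) = -2 - 3*Q (S(Q) = -3*Q - 2 = -2 - 3*Q)
v = -154 (v = 6 - 10*(4 - 3*(-4)) = 6 - 10*(4 + 12) = 6 - 10*16 = 6 - 1*160 = 6 - 160 = -154)
-43*S(6) + v = -43*(-2 - 3*6) - 154 = -43*(-2 - 18) - 154 = -43*(-20) - 154 = 860 - 154 = 706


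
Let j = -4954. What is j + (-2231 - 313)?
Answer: -7498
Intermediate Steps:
j + (-2231 - 313) = -4954 + (-2231 - 313) = -4954 - 2544 = -7498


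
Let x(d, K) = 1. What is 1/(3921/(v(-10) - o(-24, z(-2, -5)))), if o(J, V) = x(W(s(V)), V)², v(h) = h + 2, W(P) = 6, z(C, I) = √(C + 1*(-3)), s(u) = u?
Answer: -3/1307 ≈ -0.0022953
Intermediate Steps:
z(C, I) = √(-3 + C) (z(C, I) = √(C - 3) = √(-3 + C))
v(h) = 2 + h
o(J, V) = 1 (o(J, V) = 1² = 1)
1/(3921/(v(-10) - o(-24, z(-2, -5)))) = 1/(3921/((2 - 10) - 1*1)) = 1/(3921/(-8 - 1)) = 1/(3921/(-9)) = 1/(3921*(-⅑)) = 1/(-1307/3) = -3/1307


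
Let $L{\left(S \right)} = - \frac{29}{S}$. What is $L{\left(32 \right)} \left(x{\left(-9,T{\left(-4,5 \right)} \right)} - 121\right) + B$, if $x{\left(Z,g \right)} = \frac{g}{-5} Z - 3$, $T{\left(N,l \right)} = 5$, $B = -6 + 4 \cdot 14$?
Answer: $\frac{4935}{32} \approx 154.22$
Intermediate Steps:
$B = 50$ ($B = -6 + 56 = 50$)
$x{\left(Z,g \right)} = -3 - \frac{Z g}{5}$ ($x{\left(Z,g \right)} = g \left(- \frac{1}{5}\right) Z - 3 = - \frac{g}{5} Z - 3 = - \frac{Z g}{5} - 3 = -3 - \frac{Z g}{5}$)
$L{\left(32 \right)} \left(x{\left(-9,T{\left(-4,5 \right)} \right)} - 121\right) + B = - \frac{29}{32} \left(\left(-3 - \left(- \frac{9}{5}\right) 5\right) - 121\right) + 50 = \left(-29\right) \frac{1}{32} \left(\left(-3 + 9\right) - 121\right) + 50 = - \frac{29 \left(6 - 121\right)}{32} + 50 = \left(- \frac{29}{32}\right) \left(-115\right) + 50 = \frac{3335}{32} + 50 = \frac{4935}{32}$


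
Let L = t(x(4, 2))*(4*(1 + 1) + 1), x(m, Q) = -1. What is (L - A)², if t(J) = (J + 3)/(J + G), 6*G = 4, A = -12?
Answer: 1764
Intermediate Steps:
G = ⅔ (G = (⅙)*4 = ⅔ ≈ 0.66667)
t(J) = (3 + J)/(⅔ + J) (t(J) = (J + 3)/(J + ⅔) = (3 + J)/(⅔ + J))
L = -54 (L = (3*(3 - 1)/(2 + 3*(-1)))*(4*(1 + 1) + 1) = (3*2/(2 - 3))*(4*2 + 1) = (3*2/(-1))*(8 + 1) = (3*(-1)*2)*9 = -6*9 = -54)
(L - A)² = (-54 - 1*(-12))² = (-54 + 12)² = (-42)² = 1764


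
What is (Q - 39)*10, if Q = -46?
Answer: -850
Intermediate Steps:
(Q - 39)*10 = (-46 - 39)*10 = -85*10 = -850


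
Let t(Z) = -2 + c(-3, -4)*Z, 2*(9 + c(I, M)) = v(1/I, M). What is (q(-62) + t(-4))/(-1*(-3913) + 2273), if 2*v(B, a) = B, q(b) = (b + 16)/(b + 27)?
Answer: 3743/649530 ≈ 0.0057626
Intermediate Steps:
q(b) = (16 + b)/(27 + b)
v(B, a) = B/2
c(I, M) = -9 + 1/(4*I) (c(I, M) = -9 + (1/(2*I))/2 = -9 + 1/(4*I))
t(Z) = -2 - 109*Z/12 (t(Z) = -2 + (-9 + (¼)/(-3))*Z = -2 + (-9 + (¼)*(-⅓))*Z = -2 + (-9 - 1/12)*Z = -2 - 109*Z/12)
(q(-62) + t(-4))/(-1*(-3913) + 2273) = ((16 - 62)/(27 - 62) + (-2 - 109/12*(-4)))/(-1*(-3913) + 2273) = (-46/(-35) + (-2 + 109/3))/(3913 + 2273) = (-1/35*(-46) + 103/3)/6186 = (46/35 + 103/3)*(1/6186) = (3743/105)*(1/6186) = 3743/649530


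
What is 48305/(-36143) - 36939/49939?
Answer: -3747389672/1804945277 ≈ -2.0762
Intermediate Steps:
48305/(-36143) - 36939/49939 = 48305*(-1/36143) - 36939*1/49939 = -48305/36143 - 36939/49939 = -3747389672/1804945277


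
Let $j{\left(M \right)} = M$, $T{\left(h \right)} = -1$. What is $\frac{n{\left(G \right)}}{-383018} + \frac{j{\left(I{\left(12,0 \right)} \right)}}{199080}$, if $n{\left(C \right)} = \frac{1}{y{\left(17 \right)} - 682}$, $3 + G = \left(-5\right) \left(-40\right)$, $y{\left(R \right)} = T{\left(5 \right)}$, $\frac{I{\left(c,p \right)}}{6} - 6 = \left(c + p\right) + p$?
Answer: $\frac{196202353}{361663788955} \approx 0.0005425$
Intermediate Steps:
$I{\left(c,p \right)} = 36 + 6 c + 12 p$ ($I{\left(c,p \right)} = 36 + 6 \left(\left(c + p\right) + p\right) = 36 + 6 \left(c + 2 p\right) = 36 + \left(6 c + 12 p\right) = 36 + 6 c + 12 p$)
$y{\left(R \right)} = -1$
$G = 197$ ($G = -3 - -200 = -3 + 200 = 197$)
$n{\left(C \right)} = - \frac{1}{683}$ ($n{\left(C \right)} = \frac{1}{-1 - 682} = \frac{1}{-683} = - \frac{1}{683}$)
$\frac{n{\left(G \right)}}{-383018} + \frac{j{\left(I{\left(12,0 \right)} \right)}}{199080} = - \frac{1}{683 \left(-383018\right)} + \frac{36 + 6 \cdot 12 + 12 \cdot 0}{199080} = \left(- \frac{1}{683}\right) \left(- \frac{1}{383018}\right) + \left(36 + 72 + 0\right) \frac{1}{199080} = \frac{1}{261601294} + 108 \cdot \frac{1}{199080} = \frac{1}{261601294} + \frac{3}{5530} = \frac{196202353}{361663788955}$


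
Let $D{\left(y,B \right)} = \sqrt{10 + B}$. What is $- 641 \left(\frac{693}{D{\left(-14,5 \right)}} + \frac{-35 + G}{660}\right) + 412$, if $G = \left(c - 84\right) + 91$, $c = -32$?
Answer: $\frac{5173}{11} - \frac{148071 \sqrt{15}}{5} \approx -1.1423 \cdot 10^{5}$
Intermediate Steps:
$G = -25$ ($G = \left(-32 - 84\right) + 91 = -116 + 91 = -25$)
$- 641 \left(\frac{693}{D{\left(-14,5 \right)}} + \frac{-35 + G}{660}\right) + 412 = - 641 \left(\frac{693}{\sqrt{10 + 5}} + \frac{-35 - 25}{660}\right) + 412 = - 641 \left(\frac{693}{\sqrt{15}} - \frac{1}{11}\right) + 412 = - 641 \left(693 \frac{\sqrt{15}}{15} - \frac{1}{11}\right) + 412 = - 641 \left(\frac{231 \sqrt{15}}{5} - \frac{1}{11}\right) + 412 = - 641 \left(- \frac{1}{11} + \frac{231 \sqrt{15}}{5}\right) + 412 = \left(\frac{641}{11} - \frac{148071 \sqrt{15}}{5}\right) + 412 = \frac{5173}{11} - \frac{148071 \sqrt{15}}{5}$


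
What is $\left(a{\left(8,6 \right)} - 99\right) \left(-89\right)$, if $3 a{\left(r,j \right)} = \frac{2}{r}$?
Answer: $\frac{105643}{12} \approx 8803.6$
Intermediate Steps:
$a{\left(r,j \right)} = \frac{2}{3 r}$ ($a{\left(r,j \right)} = \frac{2 \frac{1}{r}}{3} = \frac{2}{3 r}$)
$\left(a{\left(8,6 \right)} - 99\right) \left(-89\right) = \left(\frac{2}{3 \cdot 8} - 99\right) \left(-89\right) = \left(\frac{2}{3} \cdot \frac{1}{8} - 99\right) \left(-89\right) = \left(\frac{1}{12} - 99\right) \left(-89\right) = \left(- \frac{1187}{12}\right) \left(-89\right) = \frac{105643}{12}$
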